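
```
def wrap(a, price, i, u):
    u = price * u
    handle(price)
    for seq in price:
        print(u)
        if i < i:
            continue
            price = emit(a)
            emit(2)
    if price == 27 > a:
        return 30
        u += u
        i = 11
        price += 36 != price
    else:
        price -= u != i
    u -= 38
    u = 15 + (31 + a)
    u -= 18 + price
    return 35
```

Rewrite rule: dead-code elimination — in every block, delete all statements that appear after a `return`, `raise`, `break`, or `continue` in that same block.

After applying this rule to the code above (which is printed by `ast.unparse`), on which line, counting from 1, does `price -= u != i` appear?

Transformed code:
def wrap(a, price, i, u):
    u = price * u
    handle(price)
    for seq in price:
        print(u)
        if i < i:
            continue
    if price == 27 > a:
        return 30
    else:
        price -= u != i
    u -= 38
    u = 15 + (31 + a)
    u -= 18 + price
    return 35

11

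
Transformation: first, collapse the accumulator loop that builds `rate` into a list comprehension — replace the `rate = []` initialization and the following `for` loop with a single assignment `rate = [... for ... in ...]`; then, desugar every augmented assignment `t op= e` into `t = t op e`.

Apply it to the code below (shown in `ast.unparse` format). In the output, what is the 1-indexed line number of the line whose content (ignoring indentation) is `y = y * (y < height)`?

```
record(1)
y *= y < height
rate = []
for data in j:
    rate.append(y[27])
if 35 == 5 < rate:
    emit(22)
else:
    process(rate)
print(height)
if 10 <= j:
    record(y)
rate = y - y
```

2

Transformed code:
record(1)
y = y * (y < height)
rate = [y[27] for data in j]
if 35 == 5 < rate:
    emit(22)
else:
    process(rate)
print(height)
if 10 <= j:
    record(y)
rate = y - y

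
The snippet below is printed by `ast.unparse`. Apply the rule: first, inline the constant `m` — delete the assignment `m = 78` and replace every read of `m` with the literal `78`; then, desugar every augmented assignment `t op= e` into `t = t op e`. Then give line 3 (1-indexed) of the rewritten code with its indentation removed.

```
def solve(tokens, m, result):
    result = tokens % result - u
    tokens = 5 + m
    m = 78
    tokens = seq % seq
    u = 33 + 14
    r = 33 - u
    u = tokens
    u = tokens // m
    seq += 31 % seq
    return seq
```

Transformed code:
def solve(tokens, m, result):
    result = tokens % result - u
    tokens = 5 + 78
    tokens = seq % seq
    u = 33 + 14
    r = 33 - u
    u = tokens
    u = tokens // 78
    seq = seq + 31 % seq
    return seq

tokens = 5 + 78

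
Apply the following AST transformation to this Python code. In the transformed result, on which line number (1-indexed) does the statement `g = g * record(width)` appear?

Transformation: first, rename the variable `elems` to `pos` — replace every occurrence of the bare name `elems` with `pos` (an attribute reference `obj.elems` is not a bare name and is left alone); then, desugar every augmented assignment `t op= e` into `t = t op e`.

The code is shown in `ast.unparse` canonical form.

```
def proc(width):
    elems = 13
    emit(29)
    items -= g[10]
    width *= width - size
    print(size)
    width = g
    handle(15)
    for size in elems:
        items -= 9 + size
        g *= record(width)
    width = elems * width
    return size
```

11

Transformed code:
def proc(width):
    pos = 13
    emit(29)
    items = items - g[10]
    width = width * (width - size)
    print(size)
    width = g
    handle(15)
    for size in pos:
        items = items - (9 + size)
        g = g * record(width)
    width = pos * width
    return size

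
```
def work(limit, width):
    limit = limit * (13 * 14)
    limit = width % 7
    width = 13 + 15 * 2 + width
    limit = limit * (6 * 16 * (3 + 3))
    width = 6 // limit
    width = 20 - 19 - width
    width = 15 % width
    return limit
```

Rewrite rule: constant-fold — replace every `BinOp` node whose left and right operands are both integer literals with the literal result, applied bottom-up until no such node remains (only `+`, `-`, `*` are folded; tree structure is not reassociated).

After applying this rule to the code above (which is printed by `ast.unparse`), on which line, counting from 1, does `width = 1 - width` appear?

Transformed code:
def work(limit, width):
    limit = limit * 182
    limit = width % 7
    width = 43 + width
    limit = limit * 576
    width = 6 // limit
    width = 1 - width
    width = 15 % width
    return limit

7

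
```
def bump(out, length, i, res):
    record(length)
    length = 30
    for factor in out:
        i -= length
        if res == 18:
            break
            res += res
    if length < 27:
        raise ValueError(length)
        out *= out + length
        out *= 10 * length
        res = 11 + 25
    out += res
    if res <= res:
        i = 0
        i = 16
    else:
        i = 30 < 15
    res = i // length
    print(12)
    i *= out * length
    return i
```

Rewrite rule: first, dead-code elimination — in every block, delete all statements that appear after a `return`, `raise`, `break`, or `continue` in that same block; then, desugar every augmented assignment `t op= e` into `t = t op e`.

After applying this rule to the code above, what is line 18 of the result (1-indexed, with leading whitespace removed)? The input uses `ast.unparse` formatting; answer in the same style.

Transformed code:
def bump(out, length, i, res):
    record(length)
    length = 30
    for factor in out:
        i = i - length
        if res == 18:
            break
    if length < 27:
        raise ValueError(length)
    out = out + res
    if res <= res:
        i = 0
        i = 16
    else:
        i = 30 < 15
    res = i // length
    print(12)
    i = i * (out * length)
    return i

i = i * (out * length)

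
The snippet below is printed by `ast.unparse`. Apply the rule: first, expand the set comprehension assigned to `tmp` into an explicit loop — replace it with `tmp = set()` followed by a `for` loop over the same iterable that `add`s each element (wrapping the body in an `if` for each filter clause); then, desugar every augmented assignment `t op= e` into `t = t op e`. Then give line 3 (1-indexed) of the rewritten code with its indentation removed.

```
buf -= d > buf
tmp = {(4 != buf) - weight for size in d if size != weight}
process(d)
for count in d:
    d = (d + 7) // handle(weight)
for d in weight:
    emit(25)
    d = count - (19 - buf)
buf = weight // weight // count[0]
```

Transformed code:
buf = buf - (d > buf)
tmp = set()
for size in d:
    if size != weight:
        tmp.add((4 != buf) - weight)
process(d)
for count in d:
    d = (d + 7) // handle(weight)
for d in weight:
    emit(25)
    d = count - (19 - buf)
buf = weight // weight // count[0]

for size in d:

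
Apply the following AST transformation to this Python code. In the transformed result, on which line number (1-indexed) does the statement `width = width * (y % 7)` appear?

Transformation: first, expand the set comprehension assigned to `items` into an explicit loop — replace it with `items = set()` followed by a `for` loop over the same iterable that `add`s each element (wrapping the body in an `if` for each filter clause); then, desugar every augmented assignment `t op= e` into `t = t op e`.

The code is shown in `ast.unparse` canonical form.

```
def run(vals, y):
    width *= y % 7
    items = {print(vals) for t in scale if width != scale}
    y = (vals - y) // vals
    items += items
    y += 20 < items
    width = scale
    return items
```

2

Transformed code:
def run(vals, y):
    width = width * (y % 7)
    items = set()
    for t in scale:
        if width != scale:
            items.add(print(vals))
    y = (vals - y) // vals
    items = items + items
    y = y + (20 < items)
    width = scale
    return items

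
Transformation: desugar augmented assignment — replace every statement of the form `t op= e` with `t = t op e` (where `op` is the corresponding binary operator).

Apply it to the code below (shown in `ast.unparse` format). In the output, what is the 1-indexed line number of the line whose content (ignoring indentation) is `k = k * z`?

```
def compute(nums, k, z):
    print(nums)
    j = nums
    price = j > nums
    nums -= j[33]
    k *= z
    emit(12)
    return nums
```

6

Transformed code:
def compute(nums, k, z):
    print(nums)
    j = nums
    price = j > nums
    nums = nums - j[33]
    k = k * z
    emit(12)
    return nums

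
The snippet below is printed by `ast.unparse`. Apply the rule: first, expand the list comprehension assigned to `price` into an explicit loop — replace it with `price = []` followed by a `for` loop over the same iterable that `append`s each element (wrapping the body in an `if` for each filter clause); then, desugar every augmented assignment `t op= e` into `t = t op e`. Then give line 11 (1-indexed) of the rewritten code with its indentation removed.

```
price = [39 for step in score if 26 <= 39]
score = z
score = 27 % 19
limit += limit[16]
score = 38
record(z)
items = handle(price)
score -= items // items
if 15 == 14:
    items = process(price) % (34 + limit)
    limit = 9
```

score = score - items // items

Transformed code:
price = []
for step in score:
    if 26 <= 39:
        price.append(39)
score = z
score = 27 % 19
limit = limit + limit[16]
score = 38
record(z)
items = handle(price)
score = score - items // items
if 15 == 14:
    items = process(price) % (34 + limit)
    limit = 9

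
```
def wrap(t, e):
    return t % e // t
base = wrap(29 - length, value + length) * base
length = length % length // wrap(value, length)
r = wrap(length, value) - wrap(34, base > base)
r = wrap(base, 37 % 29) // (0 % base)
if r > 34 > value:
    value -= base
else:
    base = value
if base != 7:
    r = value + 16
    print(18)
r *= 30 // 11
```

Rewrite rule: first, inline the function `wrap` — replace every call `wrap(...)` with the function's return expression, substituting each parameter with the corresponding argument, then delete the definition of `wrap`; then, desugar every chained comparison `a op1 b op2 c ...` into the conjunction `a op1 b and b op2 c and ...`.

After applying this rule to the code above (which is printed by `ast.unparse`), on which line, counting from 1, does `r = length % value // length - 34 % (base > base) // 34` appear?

Transformed code:
base = (29 - length) % (value + length) // (29 - length) * base
length = length % length // (value % length // value)
r = length % value // length - 34 % (base > base) // 34
r = base % (37 % 29) // base // (0 % base)
if r > 34 and 34 > value:
    value -= base
else:
    base = value
if base != 7:
    r = value + 16
    print(18)
r *= 30 // 11

3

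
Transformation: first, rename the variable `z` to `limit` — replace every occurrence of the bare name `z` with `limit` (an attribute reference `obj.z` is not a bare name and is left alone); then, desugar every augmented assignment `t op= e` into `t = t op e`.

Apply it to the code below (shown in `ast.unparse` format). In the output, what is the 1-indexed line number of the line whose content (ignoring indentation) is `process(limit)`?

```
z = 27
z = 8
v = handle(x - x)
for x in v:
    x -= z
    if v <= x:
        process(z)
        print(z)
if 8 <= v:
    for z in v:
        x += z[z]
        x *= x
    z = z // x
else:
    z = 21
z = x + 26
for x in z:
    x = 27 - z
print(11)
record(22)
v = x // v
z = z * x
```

7

Transformed code:
limit = 27
limit = 8
v = handle(x - x)
for x in v:
    x = x - limit
    if v <= x:
        process(limit)
        print(limit)
if 8 <= v:
    for limit in v:
        x = x + limit[limit]
        x = x * x
    limit = limit // x
else:
    limit = 21
limit = x + 26
for x in limit:
    x = 27 - limit
print(11)
record(22)
v = x // v
limit = limit * x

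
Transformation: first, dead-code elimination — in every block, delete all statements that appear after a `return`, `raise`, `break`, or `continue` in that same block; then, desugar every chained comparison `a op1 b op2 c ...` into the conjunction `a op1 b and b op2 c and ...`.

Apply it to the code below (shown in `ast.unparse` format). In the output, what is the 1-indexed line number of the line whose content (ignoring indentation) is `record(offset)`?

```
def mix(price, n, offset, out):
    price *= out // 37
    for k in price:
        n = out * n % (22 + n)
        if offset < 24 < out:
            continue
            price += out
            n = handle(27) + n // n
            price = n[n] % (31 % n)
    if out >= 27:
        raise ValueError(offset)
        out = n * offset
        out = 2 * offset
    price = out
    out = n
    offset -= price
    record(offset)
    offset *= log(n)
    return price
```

12

Transformed code:
def mix(price, n, offset, out):
    price *= out // 37
    for k in price:
        n = out * n % (22 + n)
        if offset < 24 and 24 < out:
            continue
    if out >= 27:
        raise ValueError(offset)
    price = out
    out = n
    offset -= price
    record(offset)
    offset *= log(n)
    return price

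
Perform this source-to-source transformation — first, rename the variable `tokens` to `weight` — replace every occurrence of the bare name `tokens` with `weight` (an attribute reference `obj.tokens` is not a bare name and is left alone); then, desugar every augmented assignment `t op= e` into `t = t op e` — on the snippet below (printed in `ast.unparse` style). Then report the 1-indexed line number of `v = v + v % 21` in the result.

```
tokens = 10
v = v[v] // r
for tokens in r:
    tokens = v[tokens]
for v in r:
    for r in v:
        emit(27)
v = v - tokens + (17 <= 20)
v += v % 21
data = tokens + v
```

Transformed code:
weight = 10
v = v[v] // r
for weight in r:
    weight = v[weight]
for v in r:
    for r in v:
        emit(27)
v = v - weight + (17 <= 20)
v = v + v % 21
data = weight + v

9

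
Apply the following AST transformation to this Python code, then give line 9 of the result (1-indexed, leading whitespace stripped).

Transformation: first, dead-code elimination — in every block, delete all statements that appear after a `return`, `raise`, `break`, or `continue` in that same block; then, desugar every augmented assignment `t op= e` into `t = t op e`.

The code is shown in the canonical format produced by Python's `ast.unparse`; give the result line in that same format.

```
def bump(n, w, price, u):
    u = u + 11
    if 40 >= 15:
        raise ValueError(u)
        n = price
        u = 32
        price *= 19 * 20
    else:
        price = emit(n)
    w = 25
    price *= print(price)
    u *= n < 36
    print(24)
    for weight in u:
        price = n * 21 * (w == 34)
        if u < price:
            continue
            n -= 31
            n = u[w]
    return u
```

u = u * (n < 36)

Transformed code:
def bump(n, w, price, u):
    u = u + 11
    if 40 >= 15:
        raise ValueError(u)
    else:
        price = emit(n)
    w = 25
    price = price * print(price)
    u = u * (n < 36)
    print(24)
    for weight in u:
        price = n * 21 * (w == 34)
        if u < price:
            continue
    return u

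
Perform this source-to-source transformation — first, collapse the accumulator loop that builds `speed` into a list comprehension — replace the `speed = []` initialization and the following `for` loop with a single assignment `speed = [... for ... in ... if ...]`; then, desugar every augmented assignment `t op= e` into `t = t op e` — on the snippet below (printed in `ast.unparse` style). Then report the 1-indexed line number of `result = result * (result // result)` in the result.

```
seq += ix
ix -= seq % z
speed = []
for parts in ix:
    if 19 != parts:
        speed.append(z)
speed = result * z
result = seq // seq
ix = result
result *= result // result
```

Transformed code:
seq = seq + ix
ix = ix - seq % z
speed = [z for parts in ix if 19 != parts]
speed = result * z
result = seq // seq
ix = result
result = result * (result // result)

7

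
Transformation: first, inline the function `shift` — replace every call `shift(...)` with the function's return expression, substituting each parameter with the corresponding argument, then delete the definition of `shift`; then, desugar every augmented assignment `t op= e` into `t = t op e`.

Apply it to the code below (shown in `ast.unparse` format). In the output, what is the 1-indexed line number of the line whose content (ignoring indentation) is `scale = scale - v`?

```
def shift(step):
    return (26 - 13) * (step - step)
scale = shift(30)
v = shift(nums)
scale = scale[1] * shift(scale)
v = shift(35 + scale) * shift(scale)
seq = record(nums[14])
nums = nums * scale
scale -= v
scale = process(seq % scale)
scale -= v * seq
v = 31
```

7

Transformed code:
scale = (26 - 13) * (30 - 30)
v = (26 - 13) * (nums - nums)
scale = scale[1] * ((26 - 13) * (scale - scale))
v = (26 - 13) * (35 + scale - (35 + scale)) * ((26 - 13) * (scale - scale))
seq = record(nums[14])
nums = nums * scale
scale = scale - v
scale = process(seq % scale)
scale = scale - v * seq
v = 31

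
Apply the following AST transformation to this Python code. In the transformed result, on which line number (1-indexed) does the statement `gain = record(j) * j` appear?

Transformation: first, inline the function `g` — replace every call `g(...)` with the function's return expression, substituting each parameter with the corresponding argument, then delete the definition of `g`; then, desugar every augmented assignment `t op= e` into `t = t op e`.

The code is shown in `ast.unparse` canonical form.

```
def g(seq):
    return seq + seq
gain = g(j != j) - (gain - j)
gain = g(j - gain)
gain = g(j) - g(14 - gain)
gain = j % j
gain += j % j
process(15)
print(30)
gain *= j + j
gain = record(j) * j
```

9

Transformed code:
gain = (j != j) + (j != j) - (gain - j)
gain = j - gain + (j - gain)
gain = j + j - (14 - gain + (14 - gain))
gain = j % j
gain = gain + j % j
process(15)
print(30)
gain = gain * (j + j)
gain = record(j) * j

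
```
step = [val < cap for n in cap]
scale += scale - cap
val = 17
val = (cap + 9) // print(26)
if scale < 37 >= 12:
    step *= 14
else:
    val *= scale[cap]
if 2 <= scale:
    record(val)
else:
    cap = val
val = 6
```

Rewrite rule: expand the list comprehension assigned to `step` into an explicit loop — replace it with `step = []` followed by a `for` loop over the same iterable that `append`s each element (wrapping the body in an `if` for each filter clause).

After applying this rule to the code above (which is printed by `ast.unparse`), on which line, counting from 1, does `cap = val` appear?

Transformed code:
step = []
for n in cap:
    step.append(val < cap)
scale += scale - cap
val = 17
val = (cap + 9) // print(26)
if scale < 37 >= 12:
    step *= 14
else:
    val *= scale[cap]
if 2 <= scale:
    record(val)
else:
    cap = val
val = 6

14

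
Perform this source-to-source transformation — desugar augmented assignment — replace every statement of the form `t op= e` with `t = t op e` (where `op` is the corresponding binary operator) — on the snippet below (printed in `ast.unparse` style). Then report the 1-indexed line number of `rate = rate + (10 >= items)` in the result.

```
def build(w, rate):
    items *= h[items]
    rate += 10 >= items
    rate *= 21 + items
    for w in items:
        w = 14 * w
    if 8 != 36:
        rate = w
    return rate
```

3

Transformed code:
def build(w, rate):
    items = items * h[items]
    rate = rate + (10 >= items)
    rate = rate * (21 + items)
    for w in items:
        w = 14 * w
    if 8 != 36:
        rate = w
    return rate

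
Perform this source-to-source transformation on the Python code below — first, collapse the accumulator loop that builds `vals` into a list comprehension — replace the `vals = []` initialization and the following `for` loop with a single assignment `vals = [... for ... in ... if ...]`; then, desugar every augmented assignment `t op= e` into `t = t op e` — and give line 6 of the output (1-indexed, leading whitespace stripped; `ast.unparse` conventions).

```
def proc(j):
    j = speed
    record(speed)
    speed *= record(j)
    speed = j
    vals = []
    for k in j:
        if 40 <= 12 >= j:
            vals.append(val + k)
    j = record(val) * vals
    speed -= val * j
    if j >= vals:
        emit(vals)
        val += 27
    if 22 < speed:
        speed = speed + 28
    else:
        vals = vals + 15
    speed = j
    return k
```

vals = [val + k for k in j if 40 <= 12 >= j]

Transformed code:
def proc(j):
    j = speed
    record(speed)
    speed = speed * record(j)
    speed = j
    vals = [val + k for k in j if 40 <= 12 >= j]
    j = record(val) * vals
    speed = speed - val * j
    if j >= vals:
        emit(vals)
        val = val + 27
    if 22 < speed:
        speed = speed + 28
    else:
        vals = vals + 15
    speed = j
    return k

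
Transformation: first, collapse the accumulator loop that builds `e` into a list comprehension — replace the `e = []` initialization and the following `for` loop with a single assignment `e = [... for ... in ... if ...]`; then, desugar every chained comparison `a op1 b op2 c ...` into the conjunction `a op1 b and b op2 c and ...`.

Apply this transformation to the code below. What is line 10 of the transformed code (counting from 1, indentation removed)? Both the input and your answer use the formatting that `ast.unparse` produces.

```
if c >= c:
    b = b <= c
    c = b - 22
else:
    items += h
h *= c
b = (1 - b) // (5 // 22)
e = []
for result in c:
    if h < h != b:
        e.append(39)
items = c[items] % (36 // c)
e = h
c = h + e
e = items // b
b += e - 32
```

Transformed code:
if c >= c:
    b = b <= c
    c = b - 22
else:
    items += h
h *= c
b = (1 - b) // (5 // 22)
e = [39 for result in c if h < h and h != b]
items = c[items] % (36 // c)
e = h
c = h + e
e = items // b
b += e - 32

e = h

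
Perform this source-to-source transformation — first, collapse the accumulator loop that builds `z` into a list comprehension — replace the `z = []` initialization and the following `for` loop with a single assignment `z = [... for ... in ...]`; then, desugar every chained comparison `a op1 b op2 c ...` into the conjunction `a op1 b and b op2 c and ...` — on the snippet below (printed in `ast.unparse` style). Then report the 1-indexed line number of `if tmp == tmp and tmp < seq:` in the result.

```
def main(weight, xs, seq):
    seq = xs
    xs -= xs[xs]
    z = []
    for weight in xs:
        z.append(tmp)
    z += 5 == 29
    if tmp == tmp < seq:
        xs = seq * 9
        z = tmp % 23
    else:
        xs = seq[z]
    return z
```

Transformed code:
def main(weight, xs, seq):
    seq = xs
    xs -= xs[xs]
    z = [tmp for weight in xs]
    z += 5 == 29
    if tmp == tmp and tmp < seq:
        xs = seq * 9
        z = tmp % 23
    else:
        xs = seq[z]
    return z

6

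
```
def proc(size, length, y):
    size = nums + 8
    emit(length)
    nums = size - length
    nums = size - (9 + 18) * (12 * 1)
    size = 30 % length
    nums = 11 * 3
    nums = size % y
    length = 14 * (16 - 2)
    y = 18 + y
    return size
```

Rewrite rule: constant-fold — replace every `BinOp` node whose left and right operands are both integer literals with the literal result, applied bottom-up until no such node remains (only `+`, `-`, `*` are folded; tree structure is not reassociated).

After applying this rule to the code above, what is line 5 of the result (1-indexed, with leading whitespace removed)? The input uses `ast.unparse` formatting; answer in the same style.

nums = size - 324

Transformed code:
def proc(size, length, y):
    size = nums + 8
    emit(length)
    nums = size - length
    nums = size - 324
    size = 30 % length
    nums = 33
    nums = size % y
    length = 196
    y = 18 + y
    return size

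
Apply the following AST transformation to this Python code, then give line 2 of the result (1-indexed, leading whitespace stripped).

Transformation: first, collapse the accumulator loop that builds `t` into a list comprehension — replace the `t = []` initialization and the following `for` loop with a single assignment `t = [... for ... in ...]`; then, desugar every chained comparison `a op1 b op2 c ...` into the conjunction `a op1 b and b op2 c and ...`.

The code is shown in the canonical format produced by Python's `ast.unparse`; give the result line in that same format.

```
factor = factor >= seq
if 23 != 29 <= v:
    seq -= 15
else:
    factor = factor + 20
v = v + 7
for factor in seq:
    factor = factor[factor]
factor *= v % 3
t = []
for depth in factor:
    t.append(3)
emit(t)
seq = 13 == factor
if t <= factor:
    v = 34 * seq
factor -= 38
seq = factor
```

Transformed code:
factor = factor >= seq
if 23 != 29 and 29 <= v:
    seq -= 15
else:
    factor = factor + 20
v = v + 7
for factor in seq:
    factor = factor[factor]
factor *= v % 3
t = [3 for depth in factor]
emit(t)
seq = 13 == factor
if t <= factor:
    v = 34 * seq
factor -= 38
seq = factor

if 23 != 29 and 29 <= v:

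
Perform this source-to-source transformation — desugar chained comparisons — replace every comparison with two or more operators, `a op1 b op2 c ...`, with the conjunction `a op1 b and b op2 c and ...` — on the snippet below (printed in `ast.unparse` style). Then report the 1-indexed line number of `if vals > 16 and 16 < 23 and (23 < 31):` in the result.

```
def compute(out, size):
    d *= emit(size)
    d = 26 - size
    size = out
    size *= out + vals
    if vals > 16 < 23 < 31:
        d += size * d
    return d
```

Transformed code:
def compute(out, size):
    d *= emit(size)
    d = 26 - size
    size = out
    size *= out + vals
    if vals > 16 and 16 < 23 and (23 < 31):
        d += size * d
    return d

6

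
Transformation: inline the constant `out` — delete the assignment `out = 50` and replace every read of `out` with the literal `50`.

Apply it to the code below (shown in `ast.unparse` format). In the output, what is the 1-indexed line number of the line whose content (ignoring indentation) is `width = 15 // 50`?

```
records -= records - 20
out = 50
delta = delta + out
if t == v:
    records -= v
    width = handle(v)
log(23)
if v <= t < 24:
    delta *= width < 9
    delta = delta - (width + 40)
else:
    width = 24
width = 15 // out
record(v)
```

12

Transformed code:
records -= records - 20
delta = delta + 50
if t == v:
    records -= v
    width = handle(v)
log(23)
if v <= t < 24:
    delta *= width < 9
    delta = delta - (width + 40)
else:
    width = 24
width = 15 // 50
record(v)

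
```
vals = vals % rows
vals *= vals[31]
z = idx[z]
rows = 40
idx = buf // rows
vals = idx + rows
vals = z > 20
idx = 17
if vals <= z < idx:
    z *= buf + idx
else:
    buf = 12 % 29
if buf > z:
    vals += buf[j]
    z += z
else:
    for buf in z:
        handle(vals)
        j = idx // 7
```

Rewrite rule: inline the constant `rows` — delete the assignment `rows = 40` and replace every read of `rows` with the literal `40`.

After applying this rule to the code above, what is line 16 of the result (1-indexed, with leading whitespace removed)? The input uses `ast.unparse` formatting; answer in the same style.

Transformed code:
vals = vals % 40
vals *= vals[31]
z = idx[z]
idx = buf // 40
vals = idx + 40
vals = z > 20
idx = 17
if vals <= z < idx:
    z *= buf + idx
else:
    buf = 12 % 29
if buf > z:
    vals += buf[j]
    z += z
else:
    for buf in z:
        handle(vals)
        j = idx // 7

for buf in z:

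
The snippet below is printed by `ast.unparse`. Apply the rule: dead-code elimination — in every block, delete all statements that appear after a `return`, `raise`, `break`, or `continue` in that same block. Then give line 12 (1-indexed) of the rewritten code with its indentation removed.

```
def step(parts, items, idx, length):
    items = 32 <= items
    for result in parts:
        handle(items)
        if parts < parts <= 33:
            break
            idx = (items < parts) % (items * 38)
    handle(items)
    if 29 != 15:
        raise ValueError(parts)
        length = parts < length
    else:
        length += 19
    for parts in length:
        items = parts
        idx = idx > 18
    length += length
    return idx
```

for parts in length:

Transformed code:
def step(parts, items, idx, length):
    items = 32 <= items
    for result in parts:
        handle(items)
        if parts < parts <= 33:
            break
    handle(items)
    if 29 != 15:
        raise ValueError(parts)
    else:
        length += 19
    for parts in length:
        items = parts
        idx = idx > 18
    length += length
    return idx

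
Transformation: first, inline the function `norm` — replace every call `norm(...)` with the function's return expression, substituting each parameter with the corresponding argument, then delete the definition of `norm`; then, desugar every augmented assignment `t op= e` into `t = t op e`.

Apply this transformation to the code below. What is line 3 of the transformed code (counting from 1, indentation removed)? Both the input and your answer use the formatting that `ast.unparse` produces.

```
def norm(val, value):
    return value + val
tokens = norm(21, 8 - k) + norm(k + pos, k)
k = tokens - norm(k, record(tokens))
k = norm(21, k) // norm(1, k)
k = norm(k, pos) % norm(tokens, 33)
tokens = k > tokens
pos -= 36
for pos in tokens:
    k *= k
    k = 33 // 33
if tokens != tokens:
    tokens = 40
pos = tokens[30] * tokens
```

k = (k + 21) // (k + 1)

Transformed code:
tokens = 8 - k + 21 + (k + (k + pos))
k = tokens - (record(tokens) + k)
k = (k + 21) // (k + 1)
k = (pos + k) % (33 + tokens)
tokens = k > tokens
pos = pos - 36
for pos in tokens:
    k = k * k
    k = 33 // 33
if tokens != tokens:
    tokens = 40
pos = tokens[30] * tokens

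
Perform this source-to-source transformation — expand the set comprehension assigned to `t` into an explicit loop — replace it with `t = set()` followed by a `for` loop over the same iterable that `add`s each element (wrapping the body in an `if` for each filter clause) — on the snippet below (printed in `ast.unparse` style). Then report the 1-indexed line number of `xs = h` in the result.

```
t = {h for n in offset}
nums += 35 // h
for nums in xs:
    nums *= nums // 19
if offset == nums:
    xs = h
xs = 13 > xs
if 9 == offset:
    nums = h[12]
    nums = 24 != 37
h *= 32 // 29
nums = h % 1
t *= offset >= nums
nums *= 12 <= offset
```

8

Transformed code:
t = set()
for n in offset:
    t.add(h)
nums += 35 // h
for nums in xs:
    nums *= nums // 19
if offset == nums:
    xs = h
xs = 13 > xs
if 9 == offset:
    nums = h[12]
    nums = 24 != 37
h *= 32 // 29
nums = h % 1
t *= offset >= nums
nums *= 12 <= offset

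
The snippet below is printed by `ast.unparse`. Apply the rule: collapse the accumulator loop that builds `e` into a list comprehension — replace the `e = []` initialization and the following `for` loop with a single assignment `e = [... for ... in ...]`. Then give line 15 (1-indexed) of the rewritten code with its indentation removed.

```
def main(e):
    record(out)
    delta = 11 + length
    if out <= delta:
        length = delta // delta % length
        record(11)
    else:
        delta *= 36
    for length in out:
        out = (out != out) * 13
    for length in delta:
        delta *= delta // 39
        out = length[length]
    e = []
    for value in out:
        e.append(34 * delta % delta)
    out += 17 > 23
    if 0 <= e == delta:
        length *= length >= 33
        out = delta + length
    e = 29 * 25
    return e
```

Transformed code:
def main(e):
    record(out)
    delta = 11 + length
    if out <= delta:
        length = delta // delta % length
        record(11)
    else:
        delta *= 36
    for length in out:
        out = (out != out) * 13
    for length in delta:
        delta *= delta // 39
        out = length[length]
    e = [34 * delta % delta for value in out]
    out += 17 > 23
    if 0 <= e == delta:
        length *= length >= 33
        out = delta + length
    e = 29 * 25
    return e

out += 17 > 23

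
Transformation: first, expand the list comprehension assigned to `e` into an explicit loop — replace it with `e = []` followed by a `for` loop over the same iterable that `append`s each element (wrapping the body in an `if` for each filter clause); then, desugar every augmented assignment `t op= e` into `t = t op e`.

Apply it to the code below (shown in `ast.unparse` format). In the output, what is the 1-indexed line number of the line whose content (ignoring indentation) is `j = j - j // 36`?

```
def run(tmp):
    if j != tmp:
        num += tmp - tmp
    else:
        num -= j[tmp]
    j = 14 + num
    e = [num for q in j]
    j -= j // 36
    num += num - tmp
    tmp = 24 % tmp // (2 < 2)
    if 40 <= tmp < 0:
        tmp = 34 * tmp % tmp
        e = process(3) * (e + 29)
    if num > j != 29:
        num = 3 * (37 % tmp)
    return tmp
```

Transformed code:
def run(tmp):
    if j != tmp:
        num = num + (tmp - tmp)
    else:
        num = num - j[tmp]
    j = 14 + num
    e = []
    for q in j:
        e.append(num)
    j = j - j // 36
    num = num + (num - tmp)
    tmp = 24 % tmp // (2 < 2)
    if 40 <= tmp < 0:
        tmp = 34 * tmp % tmp
        e = process(3) * (e + 29)
    if num > j != 29:
        num = 3 * (37 % tmp)
    return tmp

10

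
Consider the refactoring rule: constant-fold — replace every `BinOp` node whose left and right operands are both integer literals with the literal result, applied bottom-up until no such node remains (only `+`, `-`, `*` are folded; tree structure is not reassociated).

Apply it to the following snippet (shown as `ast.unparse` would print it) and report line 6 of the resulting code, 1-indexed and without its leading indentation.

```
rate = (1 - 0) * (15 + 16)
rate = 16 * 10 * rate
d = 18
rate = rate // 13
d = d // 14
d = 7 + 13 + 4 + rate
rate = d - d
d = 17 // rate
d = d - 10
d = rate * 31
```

Transformed code:
rate = 31
rate = 160 * rate
d = 18
rate = rate // 13
d = d // 14
d = 24 + rate
rate = d - d
d = 17 // rate
d = d - 10
d = rate * 31

d = 24 + rate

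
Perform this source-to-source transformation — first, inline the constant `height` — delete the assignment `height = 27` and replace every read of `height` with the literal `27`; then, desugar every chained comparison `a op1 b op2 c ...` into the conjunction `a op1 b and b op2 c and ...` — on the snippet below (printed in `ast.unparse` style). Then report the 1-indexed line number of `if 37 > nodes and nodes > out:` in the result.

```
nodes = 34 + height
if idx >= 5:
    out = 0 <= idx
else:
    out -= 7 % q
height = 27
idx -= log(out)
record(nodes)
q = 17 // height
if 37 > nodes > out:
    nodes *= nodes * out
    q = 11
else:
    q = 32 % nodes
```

Transformed code:
nodes = 34 + 27
if idx >= 5:
    out = 0 <= idx
else:
    out -= 7 % q
idx -= log(out)
record(nodes)
q = 17 // 27
if 37 > nodes and nodes > out:
    nodes *= nodes * out
    q = 11
else:
    q = 32 % nodes

9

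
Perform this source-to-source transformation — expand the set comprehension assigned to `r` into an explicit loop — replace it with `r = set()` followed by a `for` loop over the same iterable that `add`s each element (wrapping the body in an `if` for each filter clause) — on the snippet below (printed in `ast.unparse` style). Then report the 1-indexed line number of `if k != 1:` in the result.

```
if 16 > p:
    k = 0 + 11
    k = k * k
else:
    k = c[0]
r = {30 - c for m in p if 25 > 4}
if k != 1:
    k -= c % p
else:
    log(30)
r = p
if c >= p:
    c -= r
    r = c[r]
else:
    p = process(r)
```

Transformed code:
if 16 > p:
    k = 0 + 11
    k = k * k
else:
    k = c[0]
r = set()
for m in p:
    if 25 > 4:
        r.add(30 - c)
if k != 1:
    k -= c % p
else:
    log(30)
r = p
if c >= p:
    c -= r
    r = c[r]
else:
    p = process(r)

10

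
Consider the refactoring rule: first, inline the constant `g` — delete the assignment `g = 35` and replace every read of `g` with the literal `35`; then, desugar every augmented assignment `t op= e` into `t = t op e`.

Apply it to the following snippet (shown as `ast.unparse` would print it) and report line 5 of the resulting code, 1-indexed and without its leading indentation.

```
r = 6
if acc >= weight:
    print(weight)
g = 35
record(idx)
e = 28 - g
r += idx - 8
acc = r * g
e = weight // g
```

Transformed code:
r = 6
if acc >= weight:
    print(weight)
record(idx)
e = 28 - 35
r = r + (idx - 8)
acc = r * 35
e = weight // 35

e = 28 - 35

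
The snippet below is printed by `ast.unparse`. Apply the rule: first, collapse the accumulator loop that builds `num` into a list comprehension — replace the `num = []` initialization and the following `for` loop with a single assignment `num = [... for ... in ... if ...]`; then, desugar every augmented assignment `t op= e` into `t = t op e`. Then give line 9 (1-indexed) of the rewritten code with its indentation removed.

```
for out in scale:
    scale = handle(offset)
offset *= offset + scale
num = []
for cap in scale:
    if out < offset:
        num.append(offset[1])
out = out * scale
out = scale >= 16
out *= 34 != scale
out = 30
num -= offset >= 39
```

num = num - (offset >= 39)

Transformed code:
for out in scale:
    scale = handle(offset)
offset = offset * (offset + scale)
num = [offset[1] for cap in scale if out < offset]
out = out * scale
out = scale >= 16
out = out * (34 != scale)
out = 30
num = num - (offset >= 39)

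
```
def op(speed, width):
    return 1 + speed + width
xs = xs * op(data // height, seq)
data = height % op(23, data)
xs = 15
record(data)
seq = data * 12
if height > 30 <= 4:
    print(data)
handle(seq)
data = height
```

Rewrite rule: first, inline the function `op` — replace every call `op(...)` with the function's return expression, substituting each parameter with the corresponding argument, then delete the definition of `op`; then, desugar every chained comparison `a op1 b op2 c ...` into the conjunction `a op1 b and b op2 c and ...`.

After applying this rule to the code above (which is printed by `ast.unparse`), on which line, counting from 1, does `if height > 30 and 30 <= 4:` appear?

Transformed code:
xs = xs * (1 + data // height + seq)
data = height % (1 + 23 + data)
xs = 15
record(data)
seq = data * 12
if height > 30 and 30 <= 4:
    print(data)
handle(seq)
data = height

6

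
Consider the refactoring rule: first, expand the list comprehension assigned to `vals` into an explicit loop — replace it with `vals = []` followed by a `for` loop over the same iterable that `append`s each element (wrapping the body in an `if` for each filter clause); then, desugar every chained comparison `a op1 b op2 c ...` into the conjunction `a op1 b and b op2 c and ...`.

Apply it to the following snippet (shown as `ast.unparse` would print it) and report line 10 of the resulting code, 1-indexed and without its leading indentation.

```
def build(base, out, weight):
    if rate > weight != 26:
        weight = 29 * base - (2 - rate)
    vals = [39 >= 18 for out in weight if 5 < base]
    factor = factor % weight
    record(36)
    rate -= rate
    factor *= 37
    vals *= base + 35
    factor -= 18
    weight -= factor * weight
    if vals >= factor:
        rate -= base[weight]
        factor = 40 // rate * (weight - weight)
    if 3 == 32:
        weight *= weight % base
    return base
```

rate -= rate

Transformed code:
def build(base, out, weight):
    if rate > weight and weight != 26:
        weight = 29 * base - (2 - rate)
    vals = []
    for out in weight:
        if 5 < base:
            vals.append(39 >= 18)
    factor = factor % weight
    record(36)
    rate -= rate
    factor *= 37
    vals *= base + 35
    factor -= 18
    weight -= factor * weight
    if vals >= factor:
        rate -= base[weight]
        factor = 40 // rate * (weight - weight)
    if 3 == 32:
        weight *= weight % base
    return base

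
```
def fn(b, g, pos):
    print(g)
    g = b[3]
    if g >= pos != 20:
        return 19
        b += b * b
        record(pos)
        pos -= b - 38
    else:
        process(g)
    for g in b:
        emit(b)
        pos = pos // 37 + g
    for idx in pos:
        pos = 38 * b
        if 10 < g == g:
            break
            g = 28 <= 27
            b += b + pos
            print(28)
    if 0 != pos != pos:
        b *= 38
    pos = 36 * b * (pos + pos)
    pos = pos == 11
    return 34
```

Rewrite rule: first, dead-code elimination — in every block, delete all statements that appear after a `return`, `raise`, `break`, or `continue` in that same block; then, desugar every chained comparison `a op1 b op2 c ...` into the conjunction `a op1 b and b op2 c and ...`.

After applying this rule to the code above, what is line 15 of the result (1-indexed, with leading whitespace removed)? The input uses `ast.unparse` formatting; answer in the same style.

Transformed code:
def fn(b, g, pos):
    print(g)
    g = b[3]
    if g >= pos and pos != 20:
        return 19
    else:
        process(g)
    for g in b:
        emit(b)
        pos = pos // 37 + g
    for idx in pos:
        pos = 38 * b
        if 10 < g and g == g:
            break
    if 0 != pos and pos != pos:
        b *= 38
    pos = 36 * b * (pos + pos)
    pos = pos == 11
    return 34

if 0 != pos and pos != pos: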